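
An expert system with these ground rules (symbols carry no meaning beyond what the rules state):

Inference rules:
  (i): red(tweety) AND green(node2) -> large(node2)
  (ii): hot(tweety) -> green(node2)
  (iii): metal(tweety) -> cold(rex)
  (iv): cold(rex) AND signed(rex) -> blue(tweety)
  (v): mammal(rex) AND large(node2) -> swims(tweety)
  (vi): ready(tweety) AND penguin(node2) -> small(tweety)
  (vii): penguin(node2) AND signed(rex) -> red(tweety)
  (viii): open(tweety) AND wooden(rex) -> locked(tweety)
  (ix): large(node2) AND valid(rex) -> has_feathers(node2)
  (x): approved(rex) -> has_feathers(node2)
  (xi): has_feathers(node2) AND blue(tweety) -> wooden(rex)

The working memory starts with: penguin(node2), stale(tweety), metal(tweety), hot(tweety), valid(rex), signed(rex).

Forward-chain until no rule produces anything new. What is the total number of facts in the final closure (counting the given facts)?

13

Round 1 — (ii), (iii), (vii), derive green(node2), cold(rex), red(tweety).
Round 2 — (i), (iv), derive large(node2), blue(tweety).
Round 3 — (ix), derive has_feathers(node2).
Round 4 — (xi), derive wooden(rex).
Closure: {blue(tweety), cold(rex), green(node2), has_feathers(node2), hot(tweety), large(node2), metal(tweety), penguin(node2), red(tweety), signed(rex), stale(tweety), valid(rex), wooden(rex)} — 13 facts.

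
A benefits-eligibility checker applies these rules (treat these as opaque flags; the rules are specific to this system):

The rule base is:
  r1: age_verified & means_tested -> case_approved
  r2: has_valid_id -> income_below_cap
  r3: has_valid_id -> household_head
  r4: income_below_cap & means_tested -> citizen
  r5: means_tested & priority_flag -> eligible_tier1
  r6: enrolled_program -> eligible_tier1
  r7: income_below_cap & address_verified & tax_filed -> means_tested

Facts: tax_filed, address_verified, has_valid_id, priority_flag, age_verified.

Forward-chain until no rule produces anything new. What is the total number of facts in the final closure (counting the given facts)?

11

Round 1: r2 [has_valid_id -> income_below_cap]; r3 [has_valid_id -> household_head]. New: income_below_cap, household_head.
Round 2: r7 [income_below_cap & address_verified & tax_filed -> means_tested]. New: means_tested.
Round 3: r1 [age_verified & means_tested -> case_approved]; r4 [income_below_cap & means_tested -> citizen]; r5 [means_tested & priority_flag -> eligible_tier1]. New: case_approved, citizen, eligible_tier1.
Closure: {address_verified, age_verified, case_approved, citizen, eligible_tier1, has_valid_id, household_head, income_below_cap, means_tested, priority_flag, tax_filed} — 11 facts.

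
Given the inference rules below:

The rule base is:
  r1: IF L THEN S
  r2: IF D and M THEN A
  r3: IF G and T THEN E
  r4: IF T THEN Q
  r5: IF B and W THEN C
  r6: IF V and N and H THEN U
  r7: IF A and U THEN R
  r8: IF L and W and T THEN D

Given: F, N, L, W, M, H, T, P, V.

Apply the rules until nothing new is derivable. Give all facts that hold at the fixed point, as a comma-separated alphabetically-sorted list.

Round 1: r1 [IF L THEN S]; r4 [IF T THEN Q]; r6 [IF V and N and H THEN U]; r8 [IF L and W and T THEN D]. New: S, Q, U, D.
Round 2: r2 [IF D and M THEN A]. New: A.
Round 3: r7 [IF A and U THEN R]. New: R.

A, D, F, H, L, M, N, P, Q, R, S, T, U, V, W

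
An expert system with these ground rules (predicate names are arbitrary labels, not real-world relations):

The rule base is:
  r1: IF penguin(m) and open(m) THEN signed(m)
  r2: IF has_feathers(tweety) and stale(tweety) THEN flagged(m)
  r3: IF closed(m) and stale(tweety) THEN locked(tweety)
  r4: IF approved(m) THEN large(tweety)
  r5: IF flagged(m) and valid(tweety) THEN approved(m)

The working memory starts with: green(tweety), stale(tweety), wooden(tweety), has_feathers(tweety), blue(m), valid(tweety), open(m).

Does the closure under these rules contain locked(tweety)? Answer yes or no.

no

Round 1: r2 [IF has_feathers(tweety) and stale(tweety) THEN flagged(m)]. New: flagged(m).
Round 2: r5 [IF flagged(m) and valid(tweety) THEN approved(m)]. New: approved(m).
Round 3: r4 [IF approved(m) THEN large(tweety)]. New: large(tweety).
Fixed point reached. locked(tweety) is concluded only by r3; r3 needs closed(m) (never derived).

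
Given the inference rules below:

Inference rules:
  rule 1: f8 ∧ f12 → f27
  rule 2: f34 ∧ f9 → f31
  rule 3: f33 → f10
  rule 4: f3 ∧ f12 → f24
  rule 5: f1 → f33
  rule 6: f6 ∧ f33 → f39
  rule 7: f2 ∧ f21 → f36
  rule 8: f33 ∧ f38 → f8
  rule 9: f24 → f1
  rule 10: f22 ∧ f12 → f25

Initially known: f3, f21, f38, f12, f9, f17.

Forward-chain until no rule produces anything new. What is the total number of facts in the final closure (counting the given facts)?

12

[1] rule 4 [f3 ∧ f12 → f24]. ⇒ new: f24.
[2] rule 9 [f24 → f1]. ⇒ new: f1.
[3] rule 5 [f1 → f33]. ⇒ new: f33.
[4] rule 3 [f33 → f10]; rule 8 [f33 ∧ f38 → f8]. ⇒ new: f10, f8.
[5] rule 1 [f8 ∧ f12 → f27]. ⇒ new: f27.
Closure: {f1, f10, f12, f17, f21, f24, f27, f3, f33, f38, f8, f9} — 12 facts.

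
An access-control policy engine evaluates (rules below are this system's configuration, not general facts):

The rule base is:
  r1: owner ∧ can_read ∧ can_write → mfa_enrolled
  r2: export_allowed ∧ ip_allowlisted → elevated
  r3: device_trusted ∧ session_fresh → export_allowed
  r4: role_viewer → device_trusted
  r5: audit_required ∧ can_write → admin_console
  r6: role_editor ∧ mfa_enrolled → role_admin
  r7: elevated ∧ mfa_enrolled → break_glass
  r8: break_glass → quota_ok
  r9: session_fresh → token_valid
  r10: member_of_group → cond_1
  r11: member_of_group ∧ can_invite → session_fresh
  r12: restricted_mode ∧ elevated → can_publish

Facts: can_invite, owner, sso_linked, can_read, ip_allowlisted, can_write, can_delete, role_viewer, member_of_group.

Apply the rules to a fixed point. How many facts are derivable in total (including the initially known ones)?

18

Round 1 fires r1, r4, r10, r11, giving mfa_enrolled, device_trusted, cond_1, session_fresh.
Round 2 fires r3, r9, giving export_allowed, token_valid.
Round 3 fires r2, giving elevated.
Round 4 fires r7, giving break_glass.
Round 5 fires r8, giving quota_ok.
Closure: {break_glass, can_delete, can_invite, can_read, can_write, cond_1, device_trusted, elevated, export_allowed, ip_allowlisted, member_of_group, mfa_enrolled, owner, quota_ok, role_viewer, session_fresh, sso_linked, token_valid} — 18 facts.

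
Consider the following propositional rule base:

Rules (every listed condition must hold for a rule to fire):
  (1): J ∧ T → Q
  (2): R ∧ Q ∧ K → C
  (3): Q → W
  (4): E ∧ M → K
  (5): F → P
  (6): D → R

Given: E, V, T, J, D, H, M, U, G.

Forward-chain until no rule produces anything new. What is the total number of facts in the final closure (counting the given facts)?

Round 1 fires (1), (4), (6), giving Q, K, R.
Round 2 fires (2), (3), giving C, W.
Closure: {C, D, E, G, H, J, K, M, Q, R, T, U, V, W} — 14 facts.

14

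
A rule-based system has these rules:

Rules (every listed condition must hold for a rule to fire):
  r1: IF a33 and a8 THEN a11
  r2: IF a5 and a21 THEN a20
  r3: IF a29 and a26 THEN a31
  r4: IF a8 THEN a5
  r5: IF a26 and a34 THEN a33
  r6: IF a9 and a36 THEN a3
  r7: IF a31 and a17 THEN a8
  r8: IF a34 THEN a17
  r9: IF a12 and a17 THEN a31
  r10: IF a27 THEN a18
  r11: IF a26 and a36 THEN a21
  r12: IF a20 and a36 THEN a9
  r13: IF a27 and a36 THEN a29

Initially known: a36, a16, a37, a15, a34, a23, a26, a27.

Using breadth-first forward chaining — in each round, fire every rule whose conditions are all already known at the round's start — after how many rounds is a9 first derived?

6

Round 1: r5 [IF a26 and a34 THEN a33]; r8 [IF a34 THEN a17]; r10 [IF a27 THEN a18]; r11 [IF a26 and a36 THEN a21]; r13 [IF a27 and a36 THEN a29]. Adds a33, a17, a18, a21, a29.
Round 2: r3 [IF a29 and a26 THEN a31]. Adds a31.
Round 3: r7 [IF a31 and a17 THEN a8]. Adds a8.
Round 4: r1 [IF a33 and a8 THEN a11]; r4 [IF a8 THEN a5]. Adds a11, a5.
Round 5: r2 [IF a5 and a21 THEN a20]. Adds a20.
Round 6: r12 [IF a20 and a36 THEN a9]. Adds a9.
a9 first appears in round 6.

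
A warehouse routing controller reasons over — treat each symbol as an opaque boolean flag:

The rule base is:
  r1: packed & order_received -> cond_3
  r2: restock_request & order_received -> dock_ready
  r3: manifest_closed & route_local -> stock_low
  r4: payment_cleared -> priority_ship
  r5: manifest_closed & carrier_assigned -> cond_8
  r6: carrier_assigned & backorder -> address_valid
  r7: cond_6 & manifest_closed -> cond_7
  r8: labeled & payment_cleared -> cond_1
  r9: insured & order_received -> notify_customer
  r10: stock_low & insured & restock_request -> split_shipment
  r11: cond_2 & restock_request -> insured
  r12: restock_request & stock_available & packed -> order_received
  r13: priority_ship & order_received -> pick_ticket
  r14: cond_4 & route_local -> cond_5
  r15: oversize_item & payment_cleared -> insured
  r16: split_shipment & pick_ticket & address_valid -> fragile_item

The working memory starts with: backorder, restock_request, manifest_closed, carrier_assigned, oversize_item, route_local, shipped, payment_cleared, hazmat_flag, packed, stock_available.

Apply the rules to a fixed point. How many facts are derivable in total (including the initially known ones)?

Round 1: r3 [manifest_closed & route_local -> stock_low]; r4 [payment_cleared -> priority_ship]; r5 [manifest_closed & carrier_assigned -> cond_8]; r6 [carrier_assigned & backorder -> address_valid]; r12 [restock_request & stock_available & packed -> order_received]; r15 [oversize_item & payment_cleared -> insured]. Adds stock_low, priority_ship, cond_8, address_valid, order_received, insured.
Round 2: r1 [packed & order_received -> cond_3]; r2 [restock_request & order_received -> dock_ready]; r9 [insured & order_received -> notify_customer]; r10 [stock_low & insured & restock_request -> split_shipment]; r13 [priority_ship & order_received -> pick_ticket]. Adds cond_3, dock_ready, notify_customer, split_shipment, pick_ticket.
Round 3: r16 [split_shipment & pick_ticket & address_valid -> fragile_item]. Adds fragile_item.
Closure: {address_valid, backorder, carrier_assigned, cond_3, cond_8, dock_ready, fragile_item, hazmat_flag, insured, manifest_closed, notify_customer, order_received, oversize_item, packed, payment_cleared, pick_ticket, priority_ship, restock_request, route_local, shipped, split_shipment, stock_available, stock_low} — 23 facts.

23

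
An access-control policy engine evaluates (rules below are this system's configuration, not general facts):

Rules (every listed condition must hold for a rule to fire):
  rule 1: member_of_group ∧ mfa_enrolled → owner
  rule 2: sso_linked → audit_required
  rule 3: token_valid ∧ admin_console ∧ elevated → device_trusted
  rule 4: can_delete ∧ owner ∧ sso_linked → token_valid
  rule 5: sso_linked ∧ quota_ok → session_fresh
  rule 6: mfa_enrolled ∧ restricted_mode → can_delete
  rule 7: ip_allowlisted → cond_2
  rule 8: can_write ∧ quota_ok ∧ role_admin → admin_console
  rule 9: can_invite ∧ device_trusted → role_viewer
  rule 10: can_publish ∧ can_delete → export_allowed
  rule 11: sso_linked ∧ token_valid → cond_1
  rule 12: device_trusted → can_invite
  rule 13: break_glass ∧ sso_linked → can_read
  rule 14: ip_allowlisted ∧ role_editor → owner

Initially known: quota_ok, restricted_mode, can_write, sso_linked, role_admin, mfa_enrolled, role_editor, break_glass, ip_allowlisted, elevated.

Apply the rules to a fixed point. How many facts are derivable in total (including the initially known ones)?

Round 1: rule 2 [sso_linked → audit_required]; rule 5 [sso_linked ∧ quota_ok → session_fresh]; rule 6 [mfa_enrolled ∧ restricted_mode → can_delete]; rule 7 [ip_allowlisted → cond_2]; rule 8 [can_write ∧ quota_ok ∧ role_admin → admin_console]; rule 13 [break_glass ∧ sso_linked → can_read]; rule 14 [ip_allowlisted ∧ role_editor → owner]. Adds audit_required, session_fresh, can_delete, cond_2, admin_console, can_read, owner.
Round 2: rule 4 [can_delete ∧ owner ∧ sso_linked → token_valid]. Adds token_valid.
Round 3: rule 3 [token_valid ∧ admin_console ∧ elevated → device_trusted]; rule 11 [sso_linked ∧ token_valid → cond_1]. Adds device_trusted, cond_1.
Round 4: rule 12 [device_trusted → can_invite]. Adds can_invite.
Round 5: rule 9 [can_invite ∧ device_trusted → role_viewer]. Adds role_viewer.
Closure: {admin_console, audit_required, break_glass, can_delete, can_invite, can_read, can_write, cond_1, cond_2, device_trusted, elevated, ip_allowlisted, mfa_enrolled, owner, quota_ok, restricted_mode, role_admin, role_editor, role_viewer, session_fresh, sso_linked, token_valid} — 22 facts.

22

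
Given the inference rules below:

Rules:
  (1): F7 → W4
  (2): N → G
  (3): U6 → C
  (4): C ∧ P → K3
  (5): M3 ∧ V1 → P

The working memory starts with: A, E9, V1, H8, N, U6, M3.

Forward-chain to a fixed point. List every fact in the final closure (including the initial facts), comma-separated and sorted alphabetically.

Round 1 — (2), (3), (5), derive G, C, P.
Round 2 — (4), derive K3.

A, C, E9, G, H8, K3, M3, N, P, U6, V1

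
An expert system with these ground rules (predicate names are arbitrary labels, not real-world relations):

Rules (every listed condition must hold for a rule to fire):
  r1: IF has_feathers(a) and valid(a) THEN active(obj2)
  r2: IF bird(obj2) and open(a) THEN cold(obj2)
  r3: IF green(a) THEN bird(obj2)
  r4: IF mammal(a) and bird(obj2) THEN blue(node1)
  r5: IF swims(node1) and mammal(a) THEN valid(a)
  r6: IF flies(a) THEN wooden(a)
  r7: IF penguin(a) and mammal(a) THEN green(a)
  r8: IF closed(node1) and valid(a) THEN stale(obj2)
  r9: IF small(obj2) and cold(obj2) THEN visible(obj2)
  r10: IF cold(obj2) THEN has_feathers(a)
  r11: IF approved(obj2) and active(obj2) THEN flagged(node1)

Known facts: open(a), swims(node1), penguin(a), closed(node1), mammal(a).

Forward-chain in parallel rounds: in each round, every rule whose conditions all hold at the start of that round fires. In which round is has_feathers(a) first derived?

4

Round 1: r5 [IF swims(node1) and mammal(a) THEN valid(a)]; r7 [IF penguin(a) and mammal(a) THEN green(a)]. Adds valid(a), green(a).
Round 2: r3 [IF green(a) THEN bird(obj2)]; r8 [IF closed(node1) and valid(a) THEN stale(obj2)]. Adds bird(obj2), stale(obj2).
Round 3: r2 [IF bird(obj2) and open(a) THEN cold(obj2)]; r4 [IF mammal(a) and bird(obj2) THEN blue(node1)]. Adds cold(obj2), blue(node1).
Round 4: r10 [IF cold(obj2) THEN has_feathers(a)]. Adds has_feathers(a).
has_feathers(a) first appears in round 4.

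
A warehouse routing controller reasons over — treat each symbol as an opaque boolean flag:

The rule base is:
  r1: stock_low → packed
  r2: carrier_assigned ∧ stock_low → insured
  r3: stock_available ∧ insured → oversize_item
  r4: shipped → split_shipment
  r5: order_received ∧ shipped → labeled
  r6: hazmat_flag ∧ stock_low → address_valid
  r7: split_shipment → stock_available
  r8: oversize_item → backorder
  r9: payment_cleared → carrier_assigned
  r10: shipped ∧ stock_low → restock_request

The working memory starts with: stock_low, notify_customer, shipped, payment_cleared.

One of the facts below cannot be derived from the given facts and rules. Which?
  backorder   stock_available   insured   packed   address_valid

Round 1 fires r1, r4, r9, r10, giving packed, split_shipment, carrier_assigned, restock_request.
Round 2 fires r2, r7, giving insured, stock_available.
Round 3 fires r3, giving oversize_item.
Round 4 fires r8, giving backorder.
Derived: insured (round 2), backorder (round 4), stock_available (round 2), packed (round 1). address_valid never appears in any round.

address_valid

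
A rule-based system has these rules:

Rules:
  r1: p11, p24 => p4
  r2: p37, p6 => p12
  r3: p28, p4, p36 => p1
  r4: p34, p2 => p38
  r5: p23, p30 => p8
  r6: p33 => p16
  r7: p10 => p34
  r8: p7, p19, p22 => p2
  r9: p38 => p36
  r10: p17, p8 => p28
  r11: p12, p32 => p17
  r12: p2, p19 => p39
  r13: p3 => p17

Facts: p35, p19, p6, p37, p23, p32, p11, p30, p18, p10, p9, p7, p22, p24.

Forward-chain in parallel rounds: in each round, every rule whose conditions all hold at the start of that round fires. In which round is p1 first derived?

Round 1: r1 [p11, p24 => p4]; r2 [p37, p6 => p12]; r5 [p23, p30 => p8]; r7 [p10 => p34]; r8 [p7, p19, p22 => p2]. Adds p4, p12, p8, p34, p2.
Round 2: r4 [p34, p2 => p38]; r11 [p12, p32 => p17]; r12 [p2, p19 => p39]. Adds p38, p17, p39.
Round 3: r9 [p38 => p36]; r10 [p17, p8 => p28]. Adds p36, p28.
Round 4: r3 [p28, p4, p36 => p1]. Adds p1.
p1 first appears in round 4.

4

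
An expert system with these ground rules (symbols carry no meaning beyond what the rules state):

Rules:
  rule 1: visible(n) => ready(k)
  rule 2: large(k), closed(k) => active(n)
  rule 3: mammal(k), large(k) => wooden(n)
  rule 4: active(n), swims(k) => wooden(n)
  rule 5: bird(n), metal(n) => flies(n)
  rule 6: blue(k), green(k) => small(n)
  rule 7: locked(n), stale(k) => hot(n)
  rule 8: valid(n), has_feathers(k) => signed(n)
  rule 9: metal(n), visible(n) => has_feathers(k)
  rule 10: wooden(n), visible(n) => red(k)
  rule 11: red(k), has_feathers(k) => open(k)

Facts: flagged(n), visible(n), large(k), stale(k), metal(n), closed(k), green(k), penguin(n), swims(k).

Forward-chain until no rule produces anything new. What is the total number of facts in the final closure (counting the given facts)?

Round 1: rule 1 [visible(n) => ready(k)]; rule 2 [large(k), closed(k) => active(n)]; rule 9 [metal(n), visible(n) => has_feathers(k)]. Adds ready(k), active(n), has_feathers(k).
Round 2: rule 4 [active(n), swims(k) => wooden(n)]. Adds wooden(n).
Round 3: rule 10 [wooden(n), visible(n) => red(k)]. Adds red(k).
Round 4: rule 11 [red(k), has_feathers(k) => open(k)]. Adds open(k).
Closure: {active(n), closed(k), flagged(n), green(k), has_feathers(k), large(k), metal(n), open(k), penguin(n), ready(k), red(k), stale(k), swims(k), visible(n), wooden(n)} — 15 facts.

15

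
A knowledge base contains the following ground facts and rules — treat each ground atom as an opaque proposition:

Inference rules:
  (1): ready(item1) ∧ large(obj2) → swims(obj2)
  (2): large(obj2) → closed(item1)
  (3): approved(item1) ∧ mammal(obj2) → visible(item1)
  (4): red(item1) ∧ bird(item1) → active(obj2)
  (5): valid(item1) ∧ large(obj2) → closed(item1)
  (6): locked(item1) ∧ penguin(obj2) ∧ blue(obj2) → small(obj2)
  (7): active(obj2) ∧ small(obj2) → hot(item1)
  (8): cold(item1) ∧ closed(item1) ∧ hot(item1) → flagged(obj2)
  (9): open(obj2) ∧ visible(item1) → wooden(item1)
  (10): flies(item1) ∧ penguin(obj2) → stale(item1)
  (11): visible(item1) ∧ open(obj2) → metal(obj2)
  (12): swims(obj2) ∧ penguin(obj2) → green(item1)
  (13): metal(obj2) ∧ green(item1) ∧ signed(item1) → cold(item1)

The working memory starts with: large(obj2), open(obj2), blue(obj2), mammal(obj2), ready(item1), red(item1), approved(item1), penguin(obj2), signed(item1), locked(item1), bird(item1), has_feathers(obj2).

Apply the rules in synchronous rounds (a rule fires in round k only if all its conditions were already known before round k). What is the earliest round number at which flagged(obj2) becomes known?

Round 1 — (1), (2), (3), (4), (6), derive swims(obj2), closed(item1), visible(item1), active(obj2), small(obj2).
Round 2 — (7), (9), (11), (12), derive hot(item1), wooden(item1), metal(obj2), green(item1).
Round 3 — (13), derive cold(item1).
Round 4 — (8), derive flagged(obj2).
flagged(obj2) first appears in round 4.

4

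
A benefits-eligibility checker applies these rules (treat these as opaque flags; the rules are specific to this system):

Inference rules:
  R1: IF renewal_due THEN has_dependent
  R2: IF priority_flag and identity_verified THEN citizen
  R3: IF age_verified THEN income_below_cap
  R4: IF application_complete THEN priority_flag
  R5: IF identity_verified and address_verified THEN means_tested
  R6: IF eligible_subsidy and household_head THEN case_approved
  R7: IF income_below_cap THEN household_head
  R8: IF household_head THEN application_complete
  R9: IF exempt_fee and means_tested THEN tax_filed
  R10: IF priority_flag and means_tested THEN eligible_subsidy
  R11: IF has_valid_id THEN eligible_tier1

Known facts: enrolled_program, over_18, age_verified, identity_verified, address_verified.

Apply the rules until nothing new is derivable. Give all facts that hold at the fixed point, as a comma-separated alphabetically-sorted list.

[1] R3 [IF age_verified THEN income_below_cap]; R5 [IF identity_verified and address_verified THEN means_tested]. ⇒ new: income_below_cap, means_tested.
[2] R7 [IF income_below_cap THEN household_head]. ⇒ new: household_head.
[3] R8 [IF household_head THEN application_complete]. ⇒ new: application_complete.
[4] R4 [IF application_complete THEN priority_flag]. ⇒ new: priority_flag.
[5] R2 [IF priority_flag and identity_verified THEN citizen]; R10 [IF priority_flag and means_tested THEN eligible_subsidy]. ⇒ new: citizen, eligible_subsidy.
[6] R6 [IF eligible_subsidy and household_head THEN case_approved]. ⇒ new: case_approved.

address_verified, age_verified, application_complete, case_approved, citizen, eligible_subsidy, enrolled_program, household_head, identity_verified, income_below_cap, means_tested, over_18, priority_flag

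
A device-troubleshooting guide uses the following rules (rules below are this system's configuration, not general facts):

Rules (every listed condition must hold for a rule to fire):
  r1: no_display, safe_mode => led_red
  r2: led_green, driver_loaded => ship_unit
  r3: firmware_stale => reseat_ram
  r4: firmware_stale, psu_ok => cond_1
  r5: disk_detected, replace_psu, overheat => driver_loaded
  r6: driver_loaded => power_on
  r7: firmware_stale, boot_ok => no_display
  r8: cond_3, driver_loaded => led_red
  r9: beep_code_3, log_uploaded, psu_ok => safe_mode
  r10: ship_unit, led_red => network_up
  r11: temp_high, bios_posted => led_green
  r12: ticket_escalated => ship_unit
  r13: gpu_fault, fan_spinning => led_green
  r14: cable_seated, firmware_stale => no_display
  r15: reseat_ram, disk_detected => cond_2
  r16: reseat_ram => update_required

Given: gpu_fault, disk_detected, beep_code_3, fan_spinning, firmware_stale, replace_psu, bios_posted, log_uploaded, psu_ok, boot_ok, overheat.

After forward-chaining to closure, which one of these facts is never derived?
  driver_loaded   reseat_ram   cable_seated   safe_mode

cable_seated

Round 1 — r3, r4, r5, r7, r9, r13, derive reseat_ram, cond_1, driver_loaded, no_display, safe_mode, led_green.
Round 2 — r1, r2, r6, r15, r16, derive led_red, ship_unit, power_on, cond_2, update_required.
Round 3 — r10, derive network_up.
Derived: reseat_ram (round 1), driver_loaded (round 1), safe_mode (round 1). cable_seated never appears in any round.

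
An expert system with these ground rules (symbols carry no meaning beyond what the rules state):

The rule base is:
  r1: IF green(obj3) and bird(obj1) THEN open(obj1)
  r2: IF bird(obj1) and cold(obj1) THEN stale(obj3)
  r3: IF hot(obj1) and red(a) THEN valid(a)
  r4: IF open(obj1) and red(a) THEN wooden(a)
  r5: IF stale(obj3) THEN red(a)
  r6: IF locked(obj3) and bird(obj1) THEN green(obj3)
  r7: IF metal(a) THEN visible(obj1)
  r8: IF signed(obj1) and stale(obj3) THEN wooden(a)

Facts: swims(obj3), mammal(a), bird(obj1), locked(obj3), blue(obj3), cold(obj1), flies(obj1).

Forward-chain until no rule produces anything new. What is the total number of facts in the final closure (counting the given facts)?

Round 1 fires r2, r6, giving stale(obj3), green(obj3).
Round 2 fires r1, r5, giving open(obj1), red(a).
Round 3 fires r4, giving wooden(a).
Closure: {bird(obj1), blue(obj3), cold(obj1), flies(obj1), green(obj3), locked(obj3), mammal(a), open(obj1), red(a), stale(obj3), swims(obj3), wooden(a)} — 12 facts.

12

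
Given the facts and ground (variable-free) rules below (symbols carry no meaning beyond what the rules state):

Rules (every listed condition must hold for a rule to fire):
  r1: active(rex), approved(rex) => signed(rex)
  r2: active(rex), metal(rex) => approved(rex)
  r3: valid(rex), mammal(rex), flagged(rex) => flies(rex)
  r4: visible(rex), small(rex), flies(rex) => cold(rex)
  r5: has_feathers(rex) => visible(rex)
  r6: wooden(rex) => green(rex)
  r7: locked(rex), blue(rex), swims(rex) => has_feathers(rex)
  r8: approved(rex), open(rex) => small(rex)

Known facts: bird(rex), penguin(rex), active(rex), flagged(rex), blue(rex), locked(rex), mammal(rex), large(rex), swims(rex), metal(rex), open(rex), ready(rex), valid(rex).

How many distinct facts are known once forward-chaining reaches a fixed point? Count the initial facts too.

[1] r2 [active(rex), metal(rex) => approved(rex)]; r3 [valid(rex), mammal(rex), flagged(rex) => flies(rex)]; r7 [locked(rex), blue(rex), swims(rex) => has_feathers(rex)]. ⇒ new: approved(rex), flies(rex), has_feathers(rex).
[2] r1 [active(rex), approved(rex) => signed(rex)]; r5 [has_feathers(rex) => visible(rex)]; r8 [approved(rex), open(rex) => small(rex)]. ⇒ new: signed(rex), visible(rex), small(rex).
[3] r4 [visible(rex), small(rex), flies(rex) => cold(rex)]. ⇒ new: cold(rex).
Closure: {active(rex), approved(rex), bird(rex), blue(rex), cold(rex), flagged(rex), flies(rex), has_feathers(rex), large(rex), locked(rex), mammal(rex), metal(rex), open(rex), penguin(rex), ready(rex), signed(rex), small(rex), swims(rex), valid(rex), visible(rex)} — 20 facts.

20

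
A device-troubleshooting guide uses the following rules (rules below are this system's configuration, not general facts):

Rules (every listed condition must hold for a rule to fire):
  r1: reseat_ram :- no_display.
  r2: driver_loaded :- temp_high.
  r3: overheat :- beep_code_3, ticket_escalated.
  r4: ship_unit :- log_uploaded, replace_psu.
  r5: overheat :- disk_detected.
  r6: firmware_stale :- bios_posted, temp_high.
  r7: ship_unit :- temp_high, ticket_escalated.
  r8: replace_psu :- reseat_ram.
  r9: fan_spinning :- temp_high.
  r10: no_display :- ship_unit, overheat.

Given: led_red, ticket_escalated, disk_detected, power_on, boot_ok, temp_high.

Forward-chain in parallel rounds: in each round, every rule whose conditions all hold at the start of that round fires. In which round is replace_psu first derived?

[1] r2 [driver_loaded :- temp_high.]; r5 [overheat :- disk_detected.]; r7 [ship_unit :- temp_high, ticket_escalated.]; r9 [fan_spinning :- temp_high.]. ⇒ new: driver_loaded, overheat, ship_unit, fan_spinning.
[2] r10 [no_display :- ship_unit, overheat.]. ⇒ new: no_display.
[3] r1 [reseat_ram :- no_display.]. ⇒ new: reseat_ram.
[4] r8 [replace_psu :- reseat_ram.]. ⇒ new: replace_psu.
replace_psu first appears in round 4.

4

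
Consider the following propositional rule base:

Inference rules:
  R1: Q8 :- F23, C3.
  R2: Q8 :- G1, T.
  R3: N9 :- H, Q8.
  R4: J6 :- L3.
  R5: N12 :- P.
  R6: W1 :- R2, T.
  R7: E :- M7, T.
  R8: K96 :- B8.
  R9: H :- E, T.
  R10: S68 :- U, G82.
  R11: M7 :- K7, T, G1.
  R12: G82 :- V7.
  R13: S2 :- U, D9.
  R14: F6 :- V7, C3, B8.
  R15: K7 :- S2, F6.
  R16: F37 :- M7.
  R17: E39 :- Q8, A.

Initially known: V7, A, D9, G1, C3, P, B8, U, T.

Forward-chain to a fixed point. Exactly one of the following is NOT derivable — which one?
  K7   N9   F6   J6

[1] R2 [Q8 :- G1, T.]; R5 [N12 :- P.]; R8 [K96 :- B8.]; R12 [G82 :- V7.]; R13 [S2 :- U, D9.]; R14 [F6 :- V7, C3, B8.]. ⇒ new: Q8, N12, K96, G82, S2, F6.
[2] R10 [S68 :- U, G82.]; R15 [K7 :- S2, F6.]; R17 [E39 :- Q8, A.]. ⇒ new: S68, K7, E39.
[3] R11 [M7 :- K7, T, G1.]. ⇒ new: M7.
[4] R7 [E :- M7, T.]; R16 [F37 :- M7.]. ⇒ new: E, F37.
[5] R9 [H :- E, T.]. ⇒ new: H.
[6] R3 [N9 :- H, Q8.]. ⇒ new: N9.
Derived: K7 (round 2), F6 (round 1), N9 (round 6). J6 never appears in any round.

J6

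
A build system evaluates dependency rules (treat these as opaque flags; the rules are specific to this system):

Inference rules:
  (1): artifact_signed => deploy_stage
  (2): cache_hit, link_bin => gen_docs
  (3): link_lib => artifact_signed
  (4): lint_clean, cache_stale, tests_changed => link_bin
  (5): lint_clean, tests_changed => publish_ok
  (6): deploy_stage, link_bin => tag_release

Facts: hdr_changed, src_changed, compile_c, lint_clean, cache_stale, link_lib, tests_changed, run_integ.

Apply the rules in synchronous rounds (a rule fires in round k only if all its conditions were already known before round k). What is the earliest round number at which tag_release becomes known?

3

Round 1 fires (3), (4), (5), giving artifact_signed, link_bin, publish_ok.
Round 2 fires (1), giving deploy_stage.
Round 3 fires (6), giving tag_release.
tag_release first appears in round 3.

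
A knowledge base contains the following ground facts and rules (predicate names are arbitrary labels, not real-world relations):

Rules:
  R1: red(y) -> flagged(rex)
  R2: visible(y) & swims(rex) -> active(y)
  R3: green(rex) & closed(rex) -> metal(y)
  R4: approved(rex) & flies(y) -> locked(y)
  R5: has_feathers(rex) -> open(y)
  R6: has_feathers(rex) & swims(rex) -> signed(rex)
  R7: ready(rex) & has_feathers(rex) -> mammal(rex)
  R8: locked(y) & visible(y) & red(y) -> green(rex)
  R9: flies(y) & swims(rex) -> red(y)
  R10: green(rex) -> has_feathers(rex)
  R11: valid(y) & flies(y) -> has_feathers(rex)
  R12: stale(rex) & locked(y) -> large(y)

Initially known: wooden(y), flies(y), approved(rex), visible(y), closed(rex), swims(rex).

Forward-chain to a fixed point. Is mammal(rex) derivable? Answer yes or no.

no

Round 1: R2 [visible(y) & swims(rex) -> active(y)]; R4 [approved(rex) & flies(y) -> locked(y)]; R9 [flies(y) & swims(rex) -> red(y)]. New: active(y), locked(y), red(y).
Round 2: R1 [red(y) -> flagged(rex)]; R8 [locked(y) & visible(y) & red(y) -> green(rex)]. New: flagged(rex), green(rex).
Round 3: R3 [green(rex) & closed(rex) -> metal(y)]; R10 [green(rex) -> has_feathers(rex)]. New: metal(y), has_feathers(rex).
Round 4: R5 [has_feathers(rex) -> open(y)]; R6 [has_feathers(rex) & swims(rex) -> signed(rex)]. New: open(y), signed(rex).
Fixed point reached. mammal(rex) is concluded only by R7; R7 needs ready(rex) (never derived).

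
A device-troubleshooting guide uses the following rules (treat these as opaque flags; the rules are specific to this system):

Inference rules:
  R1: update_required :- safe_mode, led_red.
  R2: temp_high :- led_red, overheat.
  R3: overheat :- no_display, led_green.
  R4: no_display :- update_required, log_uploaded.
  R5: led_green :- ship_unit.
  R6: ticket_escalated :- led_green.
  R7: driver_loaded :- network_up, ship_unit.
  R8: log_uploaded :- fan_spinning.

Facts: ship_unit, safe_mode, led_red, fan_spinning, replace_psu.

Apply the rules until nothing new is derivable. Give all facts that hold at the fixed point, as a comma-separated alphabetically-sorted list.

fan_spinning, led_green, led_red, log_uploaded, no_display, overheat, replace_psu, safe_mode, ship_unit, temp_high, ticket_escalated, update_required

Round 1: R1 [update_required :- safe_mode, led_red.]; R5 [led_green :- ship_unit.]; R8 [log_uploaded :- fan_spinning.]. Adds update_required, led_green, log_uploaded.
Round 2: R4 [no_display :- update_required, log_uploaded.]; R6 [ticket_escalated :- led_green.]. Adds no_display, ticket_escalated.
Round 3: R3 [overheat :- no_display, led_green.]. Adds overheat.
Round 4: R2 [temp_high :- led_red, overheat.]. Adds temp_high.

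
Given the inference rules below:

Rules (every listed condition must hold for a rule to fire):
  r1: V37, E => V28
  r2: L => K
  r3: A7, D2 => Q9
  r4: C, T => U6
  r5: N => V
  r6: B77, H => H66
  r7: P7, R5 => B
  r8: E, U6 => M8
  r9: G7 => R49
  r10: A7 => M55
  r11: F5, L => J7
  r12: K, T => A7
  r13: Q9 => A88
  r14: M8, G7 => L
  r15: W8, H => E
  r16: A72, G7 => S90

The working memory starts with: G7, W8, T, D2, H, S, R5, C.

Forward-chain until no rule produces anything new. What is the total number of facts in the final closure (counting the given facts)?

18

Round 1 — r4, r9, r15, derive U6, R49, E.
Round 2 — r8, derive M8.
Round 3 — r14, derive L.
Round 4 — r2, derive K.
Round 5 — r12, derive A7.
Round 6 — r3, r10, derive Q9, M55.
Round 7 — r13, derive A88.
Closure: {A7, A88, C, D2, E, G7, H, K, L, M55, M8, Q9, R49, R5, S, T, U6, W8} — 18 facts.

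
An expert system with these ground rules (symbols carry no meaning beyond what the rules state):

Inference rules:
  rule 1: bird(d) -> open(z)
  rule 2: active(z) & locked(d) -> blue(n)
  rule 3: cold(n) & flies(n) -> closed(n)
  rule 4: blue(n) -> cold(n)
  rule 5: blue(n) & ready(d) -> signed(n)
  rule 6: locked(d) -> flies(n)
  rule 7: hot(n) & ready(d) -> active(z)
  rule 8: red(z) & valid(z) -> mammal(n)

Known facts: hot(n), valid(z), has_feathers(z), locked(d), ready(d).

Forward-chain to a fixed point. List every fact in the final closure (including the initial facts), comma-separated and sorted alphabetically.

Round 1 — rule 6, rule 7, derive flies(n), active(z).
Round 2 — rule 2, derive blue(n).
Round 3 — rule 4, rule 5, derive cold(n), signed(n).
Round 4 — rule 3, derive closed(n).

active(z), blue(n), closed(n), cold(n), flies(n), has_feathers(z), hot(n), locked(d), ready(d), signed(n), valid(z)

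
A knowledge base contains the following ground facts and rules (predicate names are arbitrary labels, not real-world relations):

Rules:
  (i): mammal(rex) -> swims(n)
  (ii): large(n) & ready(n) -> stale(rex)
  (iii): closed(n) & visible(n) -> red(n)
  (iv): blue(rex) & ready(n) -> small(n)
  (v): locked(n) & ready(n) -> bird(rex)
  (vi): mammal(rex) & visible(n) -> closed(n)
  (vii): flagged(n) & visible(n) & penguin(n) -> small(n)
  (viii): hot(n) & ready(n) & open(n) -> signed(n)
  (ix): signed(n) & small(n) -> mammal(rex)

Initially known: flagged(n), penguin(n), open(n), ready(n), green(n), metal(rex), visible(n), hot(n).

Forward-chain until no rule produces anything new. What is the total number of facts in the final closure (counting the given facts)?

14

Round 1 fires (vii), (viii), giving small(n), signed(n).
Round 2 fires (ix), giving mammal(rex).
Round 3 fires (i), (vi), giving swims(n), closed(n).
Round 4 fires (iii), giving red(n).
Closure: {closed(n), flagged(n), green(n), hot(n), mammal(rex), metal(rex), open(n), penguin(n), ready(n), red(n), signed(n), small(n), swims(n), visible(n)} — 14 facts.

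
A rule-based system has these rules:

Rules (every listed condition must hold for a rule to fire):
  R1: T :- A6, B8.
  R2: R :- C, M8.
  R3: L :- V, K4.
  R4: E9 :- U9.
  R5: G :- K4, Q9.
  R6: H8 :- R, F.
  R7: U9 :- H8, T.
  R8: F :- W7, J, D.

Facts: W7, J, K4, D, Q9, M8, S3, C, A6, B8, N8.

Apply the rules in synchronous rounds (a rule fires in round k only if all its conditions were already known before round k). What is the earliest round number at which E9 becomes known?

Round 1 fires R1, R2, R5, R8, giving T, R, G, F.
Round 2 fires R6, giving H8.
Round 3 fires R7, giving U9.
Round 4 fires R4, giving E9.
E9 first appears in round 4.

4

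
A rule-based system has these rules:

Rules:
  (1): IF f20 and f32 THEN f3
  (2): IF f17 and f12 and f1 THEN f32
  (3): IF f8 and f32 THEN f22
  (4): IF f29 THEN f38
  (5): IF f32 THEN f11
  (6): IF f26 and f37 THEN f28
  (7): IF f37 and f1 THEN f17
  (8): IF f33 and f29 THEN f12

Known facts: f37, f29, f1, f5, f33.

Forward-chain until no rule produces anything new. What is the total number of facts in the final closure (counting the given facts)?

10

Round 1 — (4), (7), (8), derive f38, f17, f12.
Round 2 — (2), derive f32.
Round 3 — (5), derive f11.
Closure: {f1, f11, f12, f17, f29, f32, f33, f37, f38, f5} — 10 facts.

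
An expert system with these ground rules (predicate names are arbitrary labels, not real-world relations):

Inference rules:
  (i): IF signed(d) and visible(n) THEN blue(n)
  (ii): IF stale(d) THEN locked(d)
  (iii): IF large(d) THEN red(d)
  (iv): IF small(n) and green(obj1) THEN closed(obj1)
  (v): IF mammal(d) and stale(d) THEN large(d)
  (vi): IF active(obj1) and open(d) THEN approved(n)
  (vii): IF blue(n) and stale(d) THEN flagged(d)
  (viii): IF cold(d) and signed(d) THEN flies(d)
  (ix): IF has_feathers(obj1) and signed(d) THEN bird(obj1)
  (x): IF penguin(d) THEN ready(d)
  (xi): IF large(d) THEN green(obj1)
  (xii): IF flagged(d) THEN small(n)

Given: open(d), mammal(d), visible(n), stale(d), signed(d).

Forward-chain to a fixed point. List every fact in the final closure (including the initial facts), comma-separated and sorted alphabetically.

blue(n), closed(obj1), flagged(d), green(obj1), large(d), locked(d), mammal(d), open(d), red(d), signed(d), small(n), stale(d), visible(n)

Round 1: (i) [IF signed(d) and visible(n) THEN blue(n)]; (ii) [IF stale(d) THEN locked(d)]; (v) [IF mammal(d) and stale(d) THEN large(d)]. New: blue(n), locked(d), large(d).
Round 2: (iii) [IF large(d) THEN red(d)]; (vii) [IF blue(n) and stale(d) THEN flagged(d)]; (xi) [IF large(d) THEN green(obj1)]. New: red(d), flagged(d), green(obj1).
Round 3: (xii) [IF flagged(d) THEN small(n)]. New: small(n).
Round 4: (iv) [IF small(n) and green(obj1) THEN closed(obj1)]. New: closed(obj1).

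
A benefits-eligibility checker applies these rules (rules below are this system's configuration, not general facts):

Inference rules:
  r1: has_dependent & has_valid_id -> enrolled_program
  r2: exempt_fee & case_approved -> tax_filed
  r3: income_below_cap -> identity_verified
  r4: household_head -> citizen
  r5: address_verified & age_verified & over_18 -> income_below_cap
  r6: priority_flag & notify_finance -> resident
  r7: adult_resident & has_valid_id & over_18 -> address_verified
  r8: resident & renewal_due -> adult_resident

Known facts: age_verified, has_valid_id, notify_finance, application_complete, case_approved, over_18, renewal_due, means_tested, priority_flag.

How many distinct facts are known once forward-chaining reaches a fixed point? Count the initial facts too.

14

Round 1: r6 [priority_flag & notify_finance -> resident]. New: resident.
Round 2: r8 [resident & renewal_due -> adult_resident]. New: adult_resident.
Round 3: r7 [adult_resident & has_valid_id & over_18 -> address_verified]. New: address_verified.
Round 4: r5 [address_verified & age_verified & over_18 -> income_below_cap]. New: income_below_cap.
Round 5: r3 [income_below_cap -> identity_verified]. New: identity_verified.
Closure: {address_verified, adult_resident, age_verified, application_complete, case_approved, has_valid_id, identity_verified, income_below_cap, means_tested, notify_finance, over_18, priority_flag, renewal_due, resident} — 14 facts.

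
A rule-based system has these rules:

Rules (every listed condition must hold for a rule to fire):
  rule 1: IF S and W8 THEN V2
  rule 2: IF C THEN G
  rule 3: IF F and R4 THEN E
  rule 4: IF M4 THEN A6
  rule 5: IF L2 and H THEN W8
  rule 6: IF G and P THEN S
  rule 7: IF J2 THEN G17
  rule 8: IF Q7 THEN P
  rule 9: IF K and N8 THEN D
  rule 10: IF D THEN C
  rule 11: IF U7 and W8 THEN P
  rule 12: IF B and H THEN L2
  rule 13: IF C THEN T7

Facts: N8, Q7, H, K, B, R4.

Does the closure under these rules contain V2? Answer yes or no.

yes

Round 1 — rule 8, rule 9, rule 12, derive P, D, L2.
Round 2 — rule 5, rule 10, derive W8, C.
Round 3 — rule 2, rule 13, derive G, T7.
Round 4 — rule 6, derive S.
Round 5 — rule 1, derive V2.
V2 appears in round 5, so it is derivable.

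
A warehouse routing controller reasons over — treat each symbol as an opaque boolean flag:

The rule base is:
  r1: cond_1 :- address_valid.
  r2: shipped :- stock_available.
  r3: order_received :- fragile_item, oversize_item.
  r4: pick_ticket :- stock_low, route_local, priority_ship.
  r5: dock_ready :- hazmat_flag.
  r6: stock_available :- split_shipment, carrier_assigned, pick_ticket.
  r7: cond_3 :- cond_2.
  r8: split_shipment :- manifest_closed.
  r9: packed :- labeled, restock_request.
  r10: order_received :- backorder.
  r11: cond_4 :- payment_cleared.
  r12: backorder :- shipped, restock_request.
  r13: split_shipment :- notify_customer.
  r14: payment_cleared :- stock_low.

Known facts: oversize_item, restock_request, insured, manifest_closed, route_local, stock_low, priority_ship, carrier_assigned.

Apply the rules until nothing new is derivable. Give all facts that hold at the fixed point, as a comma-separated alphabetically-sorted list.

backorder, carrier_assigned, cond_4, insured, manifest_closed, order_received, oversize_item, payment_cleared, pick_ticket, priority_ship, restock_request, route_local, shipped, split_shipment, stock_available, stock_low

Round 1: r4 [pick_ticket :- stock_low, route_local, priority_ship.]; r8 [split_shipment :- manifest_closed.]; r14 [payment_cleared :- stock_low.]. Adds pick_ticket, split_shipment, payment_cleared.
Round 2: r6 [stock_available :- split_shipment, carrier_assigned, pick_ticket.]; r11 [cond_4 :- payment_cleared.]. Adds stock_available, cond_4.
Round 3: r2 [shipped :- stock_available.]. Adds shipped.
Round 4: r12 [backorder :- shipped, restock_request.]. Adds backorder.
Round 5: r10 [order_received :- backorder.]. Adds order_received.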